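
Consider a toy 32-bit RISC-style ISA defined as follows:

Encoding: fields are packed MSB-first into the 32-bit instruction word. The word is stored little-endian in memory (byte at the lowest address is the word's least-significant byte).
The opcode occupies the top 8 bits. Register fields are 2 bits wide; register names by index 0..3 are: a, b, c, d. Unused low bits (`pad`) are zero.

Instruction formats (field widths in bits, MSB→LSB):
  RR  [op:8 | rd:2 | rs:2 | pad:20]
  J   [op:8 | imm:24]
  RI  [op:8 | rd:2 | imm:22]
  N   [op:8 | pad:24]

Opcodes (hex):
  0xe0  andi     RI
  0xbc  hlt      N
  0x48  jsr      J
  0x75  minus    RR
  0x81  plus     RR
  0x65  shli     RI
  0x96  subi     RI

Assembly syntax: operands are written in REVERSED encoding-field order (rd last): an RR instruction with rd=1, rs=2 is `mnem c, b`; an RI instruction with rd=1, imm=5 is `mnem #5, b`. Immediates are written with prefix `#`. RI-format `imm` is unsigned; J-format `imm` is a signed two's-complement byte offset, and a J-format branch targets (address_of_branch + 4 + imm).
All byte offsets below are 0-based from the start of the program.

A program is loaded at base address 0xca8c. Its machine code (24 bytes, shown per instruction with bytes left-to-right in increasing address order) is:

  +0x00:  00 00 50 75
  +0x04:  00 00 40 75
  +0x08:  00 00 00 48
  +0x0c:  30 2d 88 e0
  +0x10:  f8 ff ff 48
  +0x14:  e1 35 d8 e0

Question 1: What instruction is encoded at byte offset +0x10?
jsr #-8

[10] f8 ff ff 48 → 0x48fffff8
  top 8b → 0x48 → jsr [J]
  [23:0] imm=16777208 (s24→-8) = #-8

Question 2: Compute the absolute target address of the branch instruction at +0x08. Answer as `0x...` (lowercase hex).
0xca98

@+08  little-endian(00 00 00 48) = 0x48000000
  top 8b → 0x48 → jsr [J]
  imm@[23:0]=0x0 ⇒ #0
  target = base 0xca8c + off 0x08 + 4 + imm 0 = 0xca98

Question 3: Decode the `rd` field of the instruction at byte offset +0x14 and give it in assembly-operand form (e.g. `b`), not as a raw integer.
off 0x14: read e1 35 d8 e0 as little → 0xe0d835e1
  top 8b → 0xe0 → andi [RI]
  rd@[23:22]=0x3 ⇒ d
  imm@[21:0]=0x1835e1 ⇒ #1586657

d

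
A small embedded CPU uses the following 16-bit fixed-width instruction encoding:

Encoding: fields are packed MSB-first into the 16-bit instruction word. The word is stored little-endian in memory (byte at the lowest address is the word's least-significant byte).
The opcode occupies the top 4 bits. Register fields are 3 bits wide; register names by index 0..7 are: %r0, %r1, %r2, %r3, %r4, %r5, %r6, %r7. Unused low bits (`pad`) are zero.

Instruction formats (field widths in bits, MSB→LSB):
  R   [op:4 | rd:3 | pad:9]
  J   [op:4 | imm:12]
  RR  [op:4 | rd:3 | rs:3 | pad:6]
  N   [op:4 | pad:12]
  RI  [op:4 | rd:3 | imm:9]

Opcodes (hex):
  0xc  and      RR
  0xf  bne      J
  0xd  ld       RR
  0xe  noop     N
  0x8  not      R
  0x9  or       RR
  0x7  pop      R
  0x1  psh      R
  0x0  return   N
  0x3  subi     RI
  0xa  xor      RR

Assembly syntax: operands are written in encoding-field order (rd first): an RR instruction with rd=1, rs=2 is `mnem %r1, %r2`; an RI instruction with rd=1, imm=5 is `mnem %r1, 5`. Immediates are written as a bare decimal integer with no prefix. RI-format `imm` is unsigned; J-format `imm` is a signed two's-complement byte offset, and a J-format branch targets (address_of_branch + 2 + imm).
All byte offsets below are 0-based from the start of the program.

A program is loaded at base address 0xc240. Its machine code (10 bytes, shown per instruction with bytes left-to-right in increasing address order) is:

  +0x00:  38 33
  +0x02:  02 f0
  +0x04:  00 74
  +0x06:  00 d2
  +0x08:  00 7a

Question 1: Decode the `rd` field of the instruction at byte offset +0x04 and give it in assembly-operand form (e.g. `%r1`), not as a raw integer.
off 0x04: read 00 74 as little → 0x7400
  opcode bits[15:12]=0x7: pop/R
  [11:9] rd=2 = %r2

%r2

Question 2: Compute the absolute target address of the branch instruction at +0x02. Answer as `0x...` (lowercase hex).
+0x02: 02 f0 ⇒ word 0xf002 (little)
  op=0xf002>>12=0xf ⇒ bne (J)
  imm@[11:0]=0x2 ⇒ 2
  target = base 0xc240 + off 0x02 + 2 + imm 2 = 0xc246

0xc246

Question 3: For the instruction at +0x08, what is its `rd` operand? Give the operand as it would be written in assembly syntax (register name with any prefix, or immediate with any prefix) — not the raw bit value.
@+08  little-endian(00 7a) = 0x7a00
  opcode bits[15:12]=0x7: pop/R
  rd: (w>>9)&0x7=0x5 → %r5

%r5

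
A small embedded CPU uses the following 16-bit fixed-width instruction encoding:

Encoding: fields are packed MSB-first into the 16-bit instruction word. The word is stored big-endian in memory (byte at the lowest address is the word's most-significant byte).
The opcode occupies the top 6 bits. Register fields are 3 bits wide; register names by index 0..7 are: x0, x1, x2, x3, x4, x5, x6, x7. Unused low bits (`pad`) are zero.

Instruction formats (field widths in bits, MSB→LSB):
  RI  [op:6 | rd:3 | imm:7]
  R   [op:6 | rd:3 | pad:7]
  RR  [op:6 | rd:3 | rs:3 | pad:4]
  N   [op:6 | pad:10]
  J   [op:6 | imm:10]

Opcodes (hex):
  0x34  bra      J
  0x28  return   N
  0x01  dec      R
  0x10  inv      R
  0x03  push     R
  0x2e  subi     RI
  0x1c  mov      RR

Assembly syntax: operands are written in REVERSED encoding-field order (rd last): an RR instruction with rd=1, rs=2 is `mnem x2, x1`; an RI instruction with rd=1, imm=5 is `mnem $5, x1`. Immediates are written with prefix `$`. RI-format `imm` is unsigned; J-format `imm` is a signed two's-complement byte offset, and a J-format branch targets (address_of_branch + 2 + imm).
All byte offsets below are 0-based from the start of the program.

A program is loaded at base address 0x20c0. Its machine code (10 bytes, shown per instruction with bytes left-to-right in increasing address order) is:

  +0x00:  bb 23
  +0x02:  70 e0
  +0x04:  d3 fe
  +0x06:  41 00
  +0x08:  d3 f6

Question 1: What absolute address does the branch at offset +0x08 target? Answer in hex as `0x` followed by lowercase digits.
[08] d3 f6 → 0xd3f6
  op=0xd3f6>>10=0x34 ⇒ bra (J)
  imm@[9:0]=0x3f6 (s10→-10) ⇒ $-10
  target = base 0x20c0 + off 0x08 + 2 + imm -10 = 0x20c0

0x20c0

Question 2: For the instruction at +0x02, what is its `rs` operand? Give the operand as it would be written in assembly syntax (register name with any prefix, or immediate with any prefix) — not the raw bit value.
off 0x02: read 70 e0 as big → 0x70e0
  op=0x70e0>>10=0x1c ⇒ mov (RR)
  rd: (w>>7)&0x7=0x1 → x1
  rs: (w>>4)&0x7=0x6 → x6

x6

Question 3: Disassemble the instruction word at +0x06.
inv x2

+0x06: 41 00 ⇒ word 0x4100 (big)
  top 6b → 0x10 → inv [R]
  rd@[9:7]=0x2 ⇒ x2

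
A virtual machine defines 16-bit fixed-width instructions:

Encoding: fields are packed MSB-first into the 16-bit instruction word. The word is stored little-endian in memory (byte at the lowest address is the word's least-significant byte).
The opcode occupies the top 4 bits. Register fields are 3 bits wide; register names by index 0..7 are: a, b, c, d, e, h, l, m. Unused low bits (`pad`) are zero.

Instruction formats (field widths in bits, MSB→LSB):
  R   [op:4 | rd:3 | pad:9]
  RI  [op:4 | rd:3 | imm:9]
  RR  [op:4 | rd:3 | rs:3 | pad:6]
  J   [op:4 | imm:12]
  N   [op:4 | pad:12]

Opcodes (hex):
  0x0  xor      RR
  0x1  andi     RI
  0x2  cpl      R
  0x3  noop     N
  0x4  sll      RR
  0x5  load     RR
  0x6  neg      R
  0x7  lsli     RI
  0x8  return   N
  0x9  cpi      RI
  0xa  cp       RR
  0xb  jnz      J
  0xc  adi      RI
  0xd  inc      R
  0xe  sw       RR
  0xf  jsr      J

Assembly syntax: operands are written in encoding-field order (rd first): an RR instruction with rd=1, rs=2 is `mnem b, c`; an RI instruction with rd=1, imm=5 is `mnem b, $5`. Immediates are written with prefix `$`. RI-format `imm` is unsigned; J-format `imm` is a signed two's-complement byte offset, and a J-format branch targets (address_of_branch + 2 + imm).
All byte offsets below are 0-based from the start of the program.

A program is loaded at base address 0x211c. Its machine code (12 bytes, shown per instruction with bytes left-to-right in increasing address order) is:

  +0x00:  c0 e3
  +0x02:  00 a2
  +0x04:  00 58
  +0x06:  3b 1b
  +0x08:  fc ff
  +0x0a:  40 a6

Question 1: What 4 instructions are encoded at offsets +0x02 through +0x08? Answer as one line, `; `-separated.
cp b, a; load e, a; andi h, $315; jsr $-4

+0x02: 00 a2 ⇒ word 0xa200 (little)
  opcode bits[15:12]=0xa: cp/RR
  rd: (w>>9)&0x7=0x1 → b
  rs: (w>>6)&0x7=0x0 → a
+0x04: 00 58 ⇒ word 0x5800 (little)
  opcode bits[15:12]=0x5: load/RR
  rd: (w>>9)&0x7=0x4 → e
  rs: (w>>6)&0x7=0x0 → a
+0x06: 3b 1b ⇒ word 0x1b3b (little)
  opcode bits[15:12]=0x1: andi/RI
  rd: (w>>9)&0x7=0x5 → h
  imm: (w>>0)&0x1ff=0x13b → $315
+0x08: fc ff ⇒ word 0xfffc (little)
  opcode bits[15:12]=0xf: jsr/J
  imm: (w>>0)&0xfff=0xffc (s12→-4) → $-4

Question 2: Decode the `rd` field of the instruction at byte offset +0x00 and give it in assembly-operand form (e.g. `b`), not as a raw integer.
b

+0x00: c0 e3 ⇒ word 0xe3c0 (little)
  op=0xe3c0>>12=0xe ⇒ sw (RR)
  [11:9] rd=1 = b
  [8:6] rs=7 = m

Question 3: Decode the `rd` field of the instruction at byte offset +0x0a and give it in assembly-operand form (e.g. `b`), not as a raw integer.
off 0x0a: read 40 a6 as little → 0xa640
  op=0xa640>>12=0xa ⇒ cp (RR)
  rd: (w>>9)&0x7=0x3 → d
  rs: (w>>6)&0x7=0x1 → b

d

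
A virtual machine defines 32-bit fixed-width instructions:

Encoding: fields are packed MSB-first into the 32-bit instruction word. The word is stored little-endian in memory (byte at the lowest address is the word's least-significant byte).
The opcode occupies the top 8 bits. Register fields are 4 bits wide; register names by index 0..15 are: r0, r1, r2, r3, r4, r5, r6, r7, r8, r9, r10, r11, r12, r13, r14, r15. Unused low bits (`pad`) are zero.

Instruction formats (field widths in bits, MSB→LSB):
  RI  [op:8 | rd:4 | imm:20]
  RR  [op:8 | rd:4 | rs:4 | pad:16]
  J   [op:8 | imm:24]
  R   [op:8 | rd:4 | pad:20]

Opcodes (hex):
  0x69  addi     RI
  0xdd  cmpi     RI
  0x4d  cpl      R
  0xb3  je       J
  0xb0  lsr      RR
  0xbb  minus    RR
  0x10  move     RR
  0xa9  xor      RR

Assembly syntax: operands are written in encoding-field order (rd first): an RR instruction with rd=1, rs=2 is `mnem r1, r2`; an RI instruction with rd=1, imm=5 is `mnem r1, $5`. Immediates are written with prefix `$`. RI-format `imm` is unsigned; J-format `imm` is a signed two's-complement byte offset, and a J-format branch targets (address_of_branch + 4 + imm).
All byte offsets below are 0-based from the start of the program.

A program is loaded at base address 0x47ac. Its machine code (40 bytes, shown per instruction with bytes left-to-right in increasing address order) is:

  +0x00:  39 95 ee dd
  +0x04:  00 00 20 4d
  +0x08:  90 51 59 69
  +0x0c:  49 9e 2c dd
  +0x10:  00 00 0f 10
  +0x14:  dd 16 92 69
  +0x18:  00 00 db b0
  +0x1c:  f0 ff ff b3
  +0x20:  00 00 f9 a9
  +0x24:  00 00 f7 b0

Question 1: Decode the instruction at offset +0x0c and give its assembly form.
cmpi r2, $826953

@+0c  little-endian(49 9e 2c dd) = 0xdd2c9e49
  opcode bits[31:24]=0xdd: cmpi/RI
  rd: (w>>20)&0xf=0x2 → r2
  imm: (w>>0)&0xfffff=0xc9e49 → $826953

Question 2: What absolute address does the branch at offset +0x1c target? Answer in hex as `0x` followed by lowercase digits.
0x47bc

off 0x1c: read f0 ff ff b3 as little → 0xb3fffff0
  top 8b → 0xb3 → je [J]
  imm: (w>>0)&0xffffff=0xfffff0 (s24→-16) → $-16
  target = base 0x47ac + off 0x1c + 4 + imm -16 = 0x47bc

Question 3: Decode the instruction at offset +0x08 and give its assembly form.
+0x08: 90 51 59 69 ⇒ word 0x69595190 (little)
  op=0x69595190>>24=0x69 ⇒ addi (RI)
  [23:20] rd=5 = r5
  [19:0] imm=610704 = $610704

addi r5, $610704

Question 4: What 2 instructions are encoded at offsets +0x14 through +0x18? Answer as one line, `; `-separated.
addi r9, $136925; lsr r13, r11

+0x14: dd 16 92 69 ⇒ word 0x699216dd (little)
  opcode bits[31:24]=0x69: addi/RI
  rd@[23:20]=0x9 ⇒ r9
  imm@[19:0]=0x216dd ⇒ $136925
+0x18: 00 00 db b0 ⇒ word 0xb0db0000 (little)
  opcode bits[31:24]=0xb0: lsr/RR
  rd@[23:20]=0xd ⇒ r13
  rs@[19:16]=0xb ⇒ r11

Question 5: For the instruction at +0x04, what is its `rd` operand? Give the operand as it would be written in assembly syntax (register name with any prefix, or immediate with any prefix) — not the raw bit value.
[04] 00 00 20 4d → 0x4d200000
  opcode bits[31:24]=0x4d: cpl/R
  [23:20] rd=2 = r2

r2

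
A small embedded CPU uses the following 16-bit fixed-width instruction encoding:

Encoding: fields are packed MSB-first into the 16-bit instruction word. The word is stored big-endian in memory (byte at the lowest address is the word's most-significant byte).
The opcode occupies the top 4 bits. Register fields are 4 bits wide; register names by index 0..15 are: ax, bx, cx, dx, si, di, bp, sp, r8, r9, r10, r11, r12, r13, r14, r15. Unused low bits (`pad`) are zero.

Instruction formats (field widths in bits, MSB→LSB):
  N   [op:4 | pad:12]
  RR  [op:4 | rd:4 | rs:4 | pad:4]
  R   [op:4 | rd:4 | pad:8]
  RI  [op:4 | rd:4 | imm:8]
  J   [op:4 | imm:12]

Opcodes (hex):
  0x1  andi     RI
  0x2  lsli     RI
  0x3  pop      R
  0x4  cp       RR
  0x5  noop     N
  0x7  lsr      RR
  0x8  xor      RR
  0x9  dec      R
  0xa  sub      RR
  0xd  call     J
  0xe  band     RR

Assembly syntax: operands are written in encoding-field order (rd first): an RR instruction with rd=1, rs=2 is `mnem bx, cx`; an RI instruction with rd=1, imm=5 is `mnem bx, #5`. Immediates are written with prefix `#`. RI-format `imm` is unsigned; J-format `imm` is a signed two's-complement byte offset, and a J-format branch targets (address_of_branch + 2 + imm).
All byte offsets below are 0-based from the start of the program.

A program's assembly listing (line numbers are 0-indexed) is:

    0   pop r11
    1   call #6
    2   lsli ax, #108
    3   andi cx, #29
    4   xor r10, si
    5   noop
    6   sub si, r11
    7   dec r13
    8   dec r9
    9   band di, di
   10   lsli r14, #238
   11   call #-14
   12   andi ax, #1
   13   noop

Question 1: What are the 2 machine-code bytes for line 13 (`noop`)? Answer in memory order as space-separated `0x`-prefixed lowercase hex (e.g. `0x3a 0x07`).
0x50 0x00

line 13 (noop): pack op=0x5:4|pad=0:12 = 0x5000; big→ 50 00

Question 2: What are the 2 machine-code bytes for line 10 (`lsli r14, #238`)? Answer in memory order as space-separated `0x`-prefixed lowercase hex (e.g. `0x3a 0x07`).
line 10 (lsli): pack op=0x2:4|rd=14:4|imm=238:8 = 0x2eee; big→ 2e ee

0x2e 0xee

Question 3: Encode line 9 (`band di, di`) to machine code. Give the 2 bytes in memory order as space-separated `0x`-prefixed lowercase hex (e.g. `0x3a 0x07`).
0xe5 0x50

line 9 (band): pack op=0xe:4|rd=5:4|rs=5:4|pad=0:4 = 0xe550; big→ e5 50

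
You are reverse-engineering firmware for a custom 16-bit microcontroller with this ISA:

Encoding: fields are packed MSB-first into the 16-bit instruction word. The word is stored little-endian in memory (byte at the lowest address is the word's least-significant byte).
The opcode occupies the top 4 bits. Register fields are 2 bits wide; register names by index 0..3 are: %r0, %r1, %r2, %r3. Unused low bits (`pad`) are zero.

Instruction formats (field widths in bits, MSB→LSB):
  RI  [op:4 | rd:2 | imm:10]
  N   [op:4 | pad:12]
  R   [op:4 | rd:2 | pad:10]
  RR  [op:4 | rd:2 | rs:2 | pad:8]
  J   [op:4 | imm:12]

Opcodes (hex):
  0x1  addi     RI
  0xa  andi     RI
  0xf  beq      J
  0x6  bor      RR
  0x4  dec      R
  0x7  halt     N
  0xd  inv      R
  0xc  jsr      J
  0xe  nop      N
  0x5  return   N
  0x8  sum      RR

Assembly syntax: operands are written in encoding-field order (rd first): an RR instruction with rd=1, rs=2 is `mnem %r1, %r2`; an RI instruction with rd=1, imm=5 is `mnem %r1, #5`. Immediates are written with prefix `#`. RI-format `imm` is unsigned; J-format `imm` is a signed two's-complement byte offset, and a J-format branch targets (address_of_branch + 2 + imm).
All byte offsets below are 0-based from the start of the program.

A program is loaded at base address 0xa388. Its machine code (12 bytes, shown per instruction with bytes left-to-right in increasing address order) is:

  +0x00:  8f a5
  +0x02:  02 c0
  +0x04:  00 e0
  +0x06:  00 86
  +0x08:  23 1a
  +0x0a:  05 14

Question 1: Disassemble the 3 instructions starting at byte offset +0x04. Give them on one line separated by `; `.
nop; sum %r1, %r2; addi %r2, #547

[04] 00 e0 → 0xe000
  opcode bits[15:12]=0xe: nop/N
[06] 00 86 → 0x8600
  opcode bits[15:12]=0x8: sum/RR
  rd@[11:10]=0x1 ⇒ %r1
  rs@[9:8]=0x2 ⇒ %r2
[08] 23 1a → 0x1a23
  opcode bits[15:12]=0x1: addi/RI
  rd@[11:10]=0x2 ⇒ %r2
  imm@[9:0]=0x223 ⇒ #547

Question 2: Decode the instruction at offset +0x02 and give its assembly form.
jsr #2

[02] 02 c0 → 0xc002
  top 4b → 0xc → jsr [J]
  imm@[11:0]=0x2 ⇒ #2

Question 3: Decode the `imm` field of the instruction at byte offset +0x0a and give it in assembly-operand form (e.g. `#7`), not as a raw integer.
@+0a  little-endian(05 14) = 0x1405
  opcode bits[15:12]=0x1: addi/RI
  rd@[11:10]=0x1 ⇒ %r1
  imm@[9:0]=0x5 ⇒ #5

#5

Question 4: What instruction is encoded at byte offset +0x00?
off 0x00: read 8f a5 as little → 0xa58f
  op=0xa58f>>12=0xa ⇒ andi (RI)
  [11:10] rd=1 = %r1
  [9:0] imm=399 = #399

andi %r1, #399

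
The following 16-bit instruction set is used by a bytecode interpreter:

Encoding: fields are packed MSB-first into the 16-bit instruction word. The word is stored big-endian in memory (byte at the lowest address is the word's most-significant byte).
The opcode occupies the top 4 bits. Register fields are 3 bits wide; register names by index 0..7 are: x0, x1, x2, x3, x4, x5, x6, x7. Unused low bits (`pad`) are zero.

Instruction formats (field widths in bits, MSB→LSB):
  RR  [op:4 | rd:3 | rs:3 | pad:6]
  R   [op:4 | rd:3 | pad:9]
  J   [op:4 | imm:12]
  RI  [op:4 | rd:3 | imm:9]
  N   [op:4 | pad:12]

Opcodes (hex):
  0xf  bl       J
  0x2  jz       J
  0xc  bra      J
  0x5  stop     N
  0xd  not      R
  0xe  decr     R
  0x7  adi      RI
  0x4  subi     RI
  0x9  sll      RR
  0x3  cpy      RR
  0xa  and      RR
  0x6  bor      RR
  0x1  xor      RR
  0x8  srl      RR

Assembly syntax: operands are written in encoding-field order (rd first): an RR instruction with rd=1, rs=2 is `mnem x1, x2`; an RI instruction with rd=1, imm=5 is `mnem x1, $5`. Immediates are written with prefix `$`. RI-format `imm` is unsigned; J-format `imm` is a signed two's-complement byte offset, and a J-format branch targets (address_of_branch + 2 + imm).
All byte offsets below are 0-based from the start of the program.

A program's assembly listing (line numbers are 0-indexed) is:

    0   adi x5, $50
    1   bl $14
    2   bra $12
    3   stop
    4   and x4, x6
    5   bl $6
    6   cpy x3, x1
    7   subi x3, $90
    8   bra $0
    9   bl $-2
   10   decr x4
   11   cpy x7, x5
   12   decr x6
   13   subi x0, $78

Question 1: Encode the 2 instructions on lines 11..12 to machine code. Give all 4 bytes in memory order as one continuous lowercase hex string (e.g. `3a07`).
3f40ec00

11. cpy fields op=0x3:4|rd=7:3|rs=5:3|pad=0:6 → word 3f40h → 3f 40
12. decr fields op=0xe:4|rd=6:3|pad=0:9 → word ec00h → ec 00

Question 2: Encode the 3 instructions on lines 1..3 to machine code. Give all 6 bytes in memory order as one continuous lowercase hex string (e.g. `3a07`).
L1: bl op=0xf:4|imm=14:12 ⇒ 0xf00e ⇒ big f0 0e
L2: bra op=0xc:4|imm=12:12 ⇒ 0xc00c ⇒ big c0 0c
L3: stop op=0x5:4|pad=0:12 ⇒ 0x5000 ⇒ big 50 00

f00ec00c5000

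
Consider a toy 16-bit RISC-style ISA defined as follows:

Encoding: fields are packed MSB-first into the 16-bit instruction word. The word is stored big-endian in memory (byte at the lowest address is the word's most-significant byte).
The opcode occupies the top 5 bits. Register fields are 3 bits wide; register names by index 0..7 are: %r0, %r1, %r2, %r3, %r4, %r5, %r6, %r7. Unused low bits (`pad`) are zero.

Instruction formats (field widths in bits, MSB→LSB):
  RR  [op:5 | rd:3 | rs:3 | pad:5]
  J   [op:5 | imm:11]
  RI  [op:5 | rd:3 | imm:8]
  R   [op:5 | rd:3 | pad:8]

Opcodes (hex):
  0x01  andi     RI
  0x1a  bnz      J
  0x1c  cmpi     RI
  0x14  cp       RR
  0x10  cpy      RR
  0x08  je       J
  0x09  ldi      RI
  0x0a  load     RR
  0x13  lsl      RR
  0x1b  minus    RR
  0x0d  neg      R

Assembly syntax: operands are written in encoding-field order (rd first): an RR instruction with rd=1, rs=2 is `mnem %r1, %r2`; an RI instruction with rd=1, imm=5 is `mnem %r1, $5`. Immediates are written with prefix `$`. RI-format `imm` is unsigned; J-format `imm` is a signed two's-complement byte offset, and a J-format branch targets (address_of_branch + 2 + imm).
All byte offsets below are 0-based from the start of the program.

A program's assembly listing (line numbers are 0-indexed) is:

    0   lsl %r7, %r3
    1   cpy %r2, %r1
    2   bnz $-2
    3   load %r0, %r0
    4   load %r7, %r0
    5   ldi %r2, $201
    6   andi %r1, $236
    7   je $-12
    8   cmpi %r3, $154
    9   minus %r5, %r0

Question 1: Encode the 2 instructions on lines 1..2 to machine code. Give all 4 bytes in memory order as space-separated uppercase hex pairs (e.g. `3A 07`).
1. cpy fields op=0x10:5|rd=2:3|rs=1:3|pad=0:5 → word 8220h → 82 20
2. bnz fields op=0x1a:5|imm=-2:11 → word d7feh → d7 fe

82 20 D7 FE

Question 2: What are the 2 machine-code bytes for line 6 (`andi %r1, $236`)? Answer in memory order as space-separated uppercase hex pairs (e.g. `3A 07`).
09 EC

line 6 (andi): pack op=0x1:5|rd=1:3|imm=236:8 = 0x09ec; big→ 09 ec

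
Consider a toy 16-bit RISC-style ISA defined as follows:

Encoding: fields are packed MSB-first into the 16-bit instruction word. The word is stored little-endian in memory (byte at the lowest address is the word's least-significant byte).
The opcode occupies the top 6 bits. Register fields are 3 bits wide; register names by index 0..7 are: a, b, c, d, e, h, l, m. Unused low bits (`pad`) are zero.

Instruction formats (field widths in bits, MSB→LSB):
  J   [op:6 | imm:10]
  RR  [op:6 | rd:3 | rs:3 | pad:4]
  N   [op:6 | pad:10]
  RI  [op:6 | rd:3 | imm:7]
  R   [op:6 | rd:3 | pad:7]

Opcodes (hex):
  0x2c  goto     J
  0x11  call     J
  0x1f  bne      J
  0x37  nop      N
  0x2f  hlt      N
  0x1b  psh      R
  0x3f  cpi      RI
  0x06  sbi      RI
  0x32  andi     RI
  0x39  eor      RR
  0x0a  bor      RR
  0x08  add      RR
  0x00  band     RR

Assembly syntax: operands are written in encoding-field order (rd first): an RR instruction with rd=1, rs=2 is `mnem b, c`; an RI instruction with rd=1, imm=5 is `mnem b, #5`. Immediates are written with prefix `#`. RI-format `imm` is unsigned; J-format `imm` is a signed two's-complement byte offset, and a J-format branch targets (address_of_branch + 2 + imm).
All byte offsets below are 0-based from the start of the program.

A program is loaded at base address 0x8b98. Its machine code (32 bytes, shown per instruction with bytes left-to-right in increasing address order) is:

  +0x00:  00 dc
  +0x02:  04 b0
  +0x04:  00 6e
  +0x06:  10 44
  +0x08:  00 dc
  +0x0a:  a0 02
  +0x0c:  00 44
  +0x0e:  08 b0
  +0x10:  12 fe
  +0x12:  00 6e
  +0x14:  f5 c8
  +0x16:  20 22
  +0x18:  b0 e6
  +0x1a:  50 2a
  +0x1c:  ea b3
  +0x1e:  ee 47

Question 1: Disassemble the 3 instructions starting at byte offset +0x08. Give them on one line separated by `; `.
nop; band h, c; call #0

@+08  little-endian(00 dc) = 0xdc00
  op=0xdc00>>10=0x37 ⇒ nop (N)
@+0a  little-endian(a0 02) = 0x02a0
  op=0x02a0>>10=0x0 ⇒ band (RR)
  rd@[9:7]=0x5 ⇒ h
  rs@[6:4]=0x2 ⇒ c
@+0c  little-endian(00 44) = 0x4400
  op=0x4400>>10=0x11 ⇒ call (J)
  imm@[9:0]=0x0 ⇒ #0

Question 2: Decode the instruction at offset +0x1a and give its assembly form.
bor e, h

[1a] 50 2a → 0x2a50
  top 6b → 0xa → bor [RR]
  rd@[9:7]=0x4 ⇒ e
  rs@[6:4]=0x5 ⇒ h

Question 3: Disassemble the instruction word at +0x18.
eor h, d

+0x18: b0 e6 ⇒ word 0xe6b0 (little)
  op=0xe6b0>>10=0x39 ⇒ eor (RR)
  [9:7] rd=5 = h
  [6:4] rs=3 = d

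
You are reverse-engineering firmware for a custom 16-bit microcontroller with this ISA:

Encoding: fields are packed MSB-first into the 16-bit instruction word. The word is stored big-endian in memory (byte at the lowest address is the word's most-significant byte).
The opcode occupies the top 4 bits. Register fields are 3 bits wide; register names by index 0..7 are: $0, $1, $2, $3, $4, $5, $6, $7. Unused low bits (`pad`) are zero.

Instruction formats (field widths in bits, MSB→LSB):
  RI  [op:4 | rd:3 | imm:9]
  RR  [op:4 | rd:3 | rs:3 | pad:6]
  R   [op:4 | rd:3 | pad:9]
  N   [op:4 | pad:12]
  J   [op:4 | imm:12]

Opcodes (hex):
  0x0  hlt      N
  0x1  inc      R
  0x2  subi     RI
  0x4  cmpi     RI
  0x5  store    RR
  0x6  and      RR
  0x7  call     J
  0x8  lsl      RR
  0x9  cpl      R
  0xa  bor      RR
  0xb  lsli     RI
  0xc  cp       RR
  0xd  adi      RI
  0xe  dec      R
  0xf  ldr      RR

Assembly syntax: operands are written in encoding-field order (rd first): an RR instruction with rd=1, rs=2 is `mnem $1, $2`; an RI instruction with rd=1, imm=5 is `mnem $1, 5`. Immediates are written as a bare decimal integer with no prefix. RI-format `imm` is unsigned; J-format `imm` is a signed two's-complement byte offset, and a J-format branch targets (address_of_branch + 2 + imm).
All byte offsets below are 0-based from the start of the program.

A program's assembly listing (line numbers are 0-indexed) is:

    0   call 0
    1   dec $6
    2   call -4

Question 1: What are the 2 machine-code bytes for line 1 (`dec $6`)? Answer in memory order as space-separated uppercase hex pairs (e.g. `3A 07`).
EC 00

L1: dec op=0xe:4|rd=6:3|pad=0:9 ⇒ 0xec00 ⇒ big ec 00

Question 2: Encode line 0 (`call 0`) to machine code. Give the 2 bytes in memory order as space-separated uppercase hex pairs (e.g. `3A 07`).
L0: call op=0x7:4|imm=0:12 ⇒ 0x7000 ⇒ big 70 00

70 00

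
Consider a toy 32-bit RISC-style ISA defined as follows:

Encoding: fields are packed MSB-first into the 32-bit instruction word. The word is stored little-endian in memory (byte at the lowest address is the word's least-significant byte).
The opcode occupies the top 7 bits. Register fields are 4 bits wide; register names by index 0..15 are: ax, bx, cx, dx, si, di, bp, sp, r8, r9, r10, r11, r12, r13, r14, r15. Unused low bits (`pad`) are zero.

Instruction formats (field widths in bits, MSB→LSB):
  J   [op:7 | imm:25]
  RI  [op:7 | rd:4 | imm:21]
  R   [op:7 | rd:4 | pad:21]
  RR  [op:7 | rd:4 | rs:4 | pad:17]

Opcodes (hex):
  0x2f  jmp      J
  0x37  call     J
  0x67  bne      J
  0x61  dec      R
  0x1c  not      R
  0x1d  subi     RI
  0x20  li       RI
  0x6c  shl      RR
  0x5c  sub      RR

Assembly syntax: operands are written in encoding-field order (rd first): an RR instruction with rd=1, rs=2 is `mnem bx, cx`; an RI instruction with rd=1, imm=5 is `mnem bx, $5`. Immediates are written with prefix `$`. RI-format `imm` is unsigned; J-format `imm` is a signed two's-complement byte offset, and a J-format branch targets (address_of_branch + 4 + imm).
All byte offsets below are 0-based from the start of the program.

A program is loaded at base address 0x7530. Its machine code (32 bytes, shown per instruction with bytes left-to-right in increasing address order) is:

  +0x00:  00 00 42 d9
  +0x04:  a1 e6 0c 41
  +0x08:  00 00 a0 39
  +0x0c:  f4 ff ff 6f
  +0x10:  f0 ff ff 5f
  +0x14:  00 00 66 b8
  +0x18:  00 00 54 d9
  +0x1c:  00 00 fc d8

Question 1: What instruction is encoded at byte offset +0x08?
off 0x08: read 00 00 a0 39 as little → 0x39a00000
  top 7b → 0x1c → not [R]
  rd@[24:21]=0xd ⇒ r13

not r13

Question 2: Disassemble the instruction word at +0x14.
sub dx, dx

@+14  little-endian(00 00 66 b8) = 0xb8660000
  opcode bits[31:25]=0x5c: sub/RR
  rd: (w>>21)&0xf=0x3 → dx
  rs: (w>>17)&0xf=0x3 → dx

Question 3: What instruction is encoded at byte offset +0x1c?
off 0x1c: read 00 00 fc d8 as little → 0xd8fc0000
  opcode bits[31:25]=0x6c: shl/RR
  [24:21] rd=7 = sp
  [20:17] rs=14 = r14

shl sp, r14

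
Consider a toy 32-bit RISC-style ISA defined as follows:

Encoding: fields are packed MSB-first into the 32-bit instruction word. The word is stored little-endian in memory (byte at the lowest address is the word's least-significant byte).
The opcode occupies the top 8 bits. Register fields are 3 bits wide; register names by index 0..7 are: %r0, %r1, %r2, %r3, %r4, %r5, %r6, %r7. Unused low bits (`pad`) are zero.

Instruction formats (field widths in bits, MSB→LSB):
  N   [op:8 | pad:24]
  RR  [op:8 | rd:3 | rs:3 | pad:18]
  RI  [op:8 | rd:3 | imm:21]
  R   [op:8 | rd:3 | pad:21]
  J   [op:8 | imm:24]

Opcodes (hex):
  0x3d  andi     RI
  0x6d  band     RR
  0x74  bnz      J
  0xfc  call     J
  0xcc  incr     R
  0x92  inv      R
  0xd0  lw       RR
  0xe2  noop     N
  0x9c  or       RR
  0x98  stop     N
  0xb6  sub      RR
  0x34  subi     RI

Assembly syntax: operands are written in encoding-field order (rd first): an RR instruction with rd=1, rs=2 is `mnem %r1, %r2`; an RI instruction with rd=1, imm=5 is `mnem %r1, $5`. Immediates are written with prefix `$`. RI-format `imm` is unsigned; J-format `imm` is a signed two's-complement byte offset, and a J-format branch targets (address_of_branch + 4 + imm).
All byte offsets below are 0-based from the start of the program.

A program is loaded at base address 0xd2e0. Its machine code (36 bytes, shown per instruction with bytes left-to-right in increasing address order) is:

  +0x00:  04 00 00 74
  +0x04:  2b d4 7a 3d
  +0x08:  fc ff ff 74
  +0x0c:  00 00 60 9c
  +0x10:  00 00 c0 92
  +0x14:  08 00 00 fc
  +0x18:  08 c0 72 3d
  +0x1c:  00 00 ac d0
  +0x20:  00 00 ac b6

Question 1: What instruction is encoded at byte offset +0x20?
off 0x20: read 00 00 ac b6 as little → 0xb6ac0000
  opcode bits[31:24]=0xb6: sub/RR
  rd: (w>>21)&0x7=0x5 → %r5
  rs: (w>>18)&0x7=0x3 → %r3

sub %r5, %r3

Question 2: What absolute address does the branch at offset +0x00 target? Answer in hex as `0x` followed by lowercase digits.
@+00  little-endian(04 00 00 74) = 0x74000004
  op=0x74000004>>24=0x74 ⇒ bnz (J)
  [23:0] imm=4 = $4
  target = base 0xd2e0 + off 0x00 + 4 + imm 4 = 0xd2e8

0xd2e8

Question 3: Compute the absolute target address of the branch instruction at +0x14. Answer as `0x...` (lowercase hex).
[14] 08 00 00 fc → 0xfc000008
  opcode bits[31:24]=0xfc: call/J
  [23:0] imm=8 = $8
  target = base 0xd2e0 + off 0x14 + 4 + imm 8 = 0xd300

0xd300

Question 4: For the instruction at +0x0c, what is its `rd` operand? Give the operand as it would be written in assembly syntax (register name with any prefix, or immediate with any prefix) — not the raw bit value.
[0c] 00 00 60 9c → 0x9c600000
  op=0x9c600000>>24=0x9c ⇒ or (RR)
  [23:21] rd=3 = %r3
  [20:18] rs=0 = %r0

%r3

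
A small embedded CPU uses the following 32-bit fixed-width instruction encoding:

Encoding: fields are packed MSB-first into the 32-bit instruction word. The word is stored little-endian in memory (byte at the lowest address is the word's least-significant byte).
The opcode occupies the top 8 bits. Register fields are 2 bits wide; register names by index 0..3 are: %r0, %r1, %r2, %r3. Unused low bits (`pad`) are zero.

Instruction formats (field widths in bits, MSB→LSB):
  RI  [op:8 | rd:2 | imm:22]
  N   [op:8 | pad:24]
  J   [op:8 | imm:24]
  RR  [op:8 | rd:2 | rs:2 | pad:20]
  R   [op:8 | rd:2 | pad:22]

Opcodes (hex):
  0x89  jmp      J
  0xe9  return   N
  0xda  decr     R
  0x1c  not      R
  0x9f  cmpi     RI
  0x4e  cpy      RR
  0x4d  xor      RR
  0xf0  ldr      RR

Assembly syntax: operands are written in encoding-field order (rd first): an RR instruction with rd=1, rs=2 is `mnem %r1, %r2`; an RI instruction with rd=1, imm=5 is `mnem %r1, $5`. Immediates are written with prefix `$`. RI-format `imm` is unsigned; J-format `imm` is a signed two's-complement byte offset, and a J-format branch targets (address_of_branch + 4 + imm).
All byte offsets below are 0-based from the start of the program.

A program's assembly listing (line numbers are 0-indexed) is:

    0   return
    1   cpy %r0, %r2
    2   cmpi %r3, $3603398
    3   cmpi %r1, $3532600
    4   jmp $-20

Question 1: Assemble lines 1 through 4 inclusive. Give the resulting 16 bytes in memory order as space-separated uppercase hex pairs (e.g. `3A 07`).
00 00 20 4E C6 FB F6 9F 38 E7 75 9F EC FF FF 89

line 1 (cpy): pack op=0x4e:8|rd=0:2|rs=2:2|pad=0:20 = 0x4e200000; little→ 00 00 20 4e
line 2 (cmpi): pack op=0x9f:8|rd=3:2|imm=3603398:22 = 0x9ff6fbc6; little→ c6 fb f6 9f
line 3 (cmpi): pack op=0x9f:8|rd=1:2|imm=3532600:22 = 0x9f75e738; little→ 38 e7 75 9f
line 4 (jmp): pack op=0x89:8|imm=-20:24 = 0x89ffffec; little→ ec ff ff 89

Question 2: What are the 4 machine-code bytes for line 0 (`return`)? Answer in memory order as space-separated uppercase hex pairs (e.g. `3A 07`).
L0: return op=0xe9:8|pad=0:24 ⇒ 0xe9000000 ⇒ little 00 00 00 e9

00 00 00 E9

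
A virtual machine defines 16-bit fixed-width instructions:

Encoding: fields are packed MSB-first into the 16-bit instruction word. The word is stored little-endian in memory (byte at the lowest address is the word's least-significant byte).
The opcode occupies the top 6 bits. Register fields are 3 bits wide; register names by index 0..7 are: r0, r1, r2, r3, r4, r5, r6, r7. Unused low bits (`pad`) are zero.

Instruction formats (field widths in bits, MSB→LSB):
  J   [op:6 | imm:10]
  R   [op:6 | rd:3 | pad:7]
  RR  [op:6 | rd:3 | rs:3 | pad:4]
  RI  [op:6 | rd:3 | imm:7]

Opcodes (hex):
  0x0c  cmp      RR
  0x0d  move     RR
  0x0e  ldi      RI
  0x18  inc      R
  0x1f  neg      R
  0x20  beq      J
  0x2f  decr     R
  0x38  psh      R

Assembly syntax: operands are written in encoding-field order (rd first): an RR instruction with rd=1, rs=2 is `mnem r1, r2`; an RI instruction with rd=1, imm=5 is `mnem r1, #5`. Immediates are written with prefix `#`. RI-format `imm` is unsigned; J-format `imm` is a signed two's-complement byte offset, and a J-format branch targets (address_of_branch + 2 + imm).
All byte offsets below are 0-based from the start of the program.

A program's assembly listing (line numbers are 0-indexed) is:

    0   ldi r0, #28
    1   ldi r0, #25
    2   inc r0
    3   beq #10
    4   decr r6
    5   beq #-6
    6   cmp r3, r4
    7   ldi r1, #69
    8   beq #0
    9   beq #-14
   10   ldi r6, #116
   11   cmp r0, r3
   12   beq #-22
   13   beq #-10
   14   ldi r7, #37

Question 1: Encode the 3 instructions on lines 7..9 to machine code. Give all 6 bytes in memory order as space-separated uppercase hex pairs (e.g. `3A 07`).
L7: ldi op=0xe:6|rd=1:3|imm=69:7 ⇒ 0x38c5 ⇒ little c5 38
L8: beq op=0x20:6|imm=0:10 ⇒ 0x8000 ⇒ little 00 80
L9: beq op=0x20:6|imm=-14:10 ⇒ 0x83f2 ⇒ little f2 83

C5 38 00 80 F2 83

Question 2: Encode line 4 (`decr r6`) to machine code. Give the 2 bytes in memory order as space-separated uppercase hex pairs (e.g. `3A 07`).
00 BF

4. decr fields op=0x2f:6|rd=6:3|pad=0:7 → word bf00h → 00 bf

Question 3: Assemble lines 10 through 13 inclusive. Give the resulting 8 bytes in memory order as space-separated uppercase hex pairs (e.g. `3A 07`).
74 3B 30 30 EA 83 F6 83

line 10 (ldi): pack op=0xe:6|rd=6:3|imm=116:7 = 0x3b74; little→ 74 3b
line 11 (cmp): pack op=0xc:6|rd=0:3|rs=3:3|pad=0:4 = 0x3030; little→ 30 30
line 12 (beq): pack op=0x20:6|imm=-22:10 = 0x83ea; little→ ea 83
line 13 (beq): pack op=0x20:6|imm=-10:10 = 0x83f6; little→ f6 83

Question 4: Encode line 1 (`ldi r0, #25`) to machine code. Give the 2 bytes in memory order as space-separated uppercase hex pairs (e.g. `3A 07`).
19 38

line 1 (ldi): pack op=0xe:6|rd=0:3|imm=25:7 = 0x3819; little→ 19 38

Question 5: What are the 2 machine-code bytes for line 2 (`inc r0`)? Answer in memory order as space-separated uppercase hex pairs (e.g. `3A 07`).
L2: inc op=0x18:6|rd=0:3|pad=0:7 ⇒ 0x6000 ⇒ little 00 60

00 60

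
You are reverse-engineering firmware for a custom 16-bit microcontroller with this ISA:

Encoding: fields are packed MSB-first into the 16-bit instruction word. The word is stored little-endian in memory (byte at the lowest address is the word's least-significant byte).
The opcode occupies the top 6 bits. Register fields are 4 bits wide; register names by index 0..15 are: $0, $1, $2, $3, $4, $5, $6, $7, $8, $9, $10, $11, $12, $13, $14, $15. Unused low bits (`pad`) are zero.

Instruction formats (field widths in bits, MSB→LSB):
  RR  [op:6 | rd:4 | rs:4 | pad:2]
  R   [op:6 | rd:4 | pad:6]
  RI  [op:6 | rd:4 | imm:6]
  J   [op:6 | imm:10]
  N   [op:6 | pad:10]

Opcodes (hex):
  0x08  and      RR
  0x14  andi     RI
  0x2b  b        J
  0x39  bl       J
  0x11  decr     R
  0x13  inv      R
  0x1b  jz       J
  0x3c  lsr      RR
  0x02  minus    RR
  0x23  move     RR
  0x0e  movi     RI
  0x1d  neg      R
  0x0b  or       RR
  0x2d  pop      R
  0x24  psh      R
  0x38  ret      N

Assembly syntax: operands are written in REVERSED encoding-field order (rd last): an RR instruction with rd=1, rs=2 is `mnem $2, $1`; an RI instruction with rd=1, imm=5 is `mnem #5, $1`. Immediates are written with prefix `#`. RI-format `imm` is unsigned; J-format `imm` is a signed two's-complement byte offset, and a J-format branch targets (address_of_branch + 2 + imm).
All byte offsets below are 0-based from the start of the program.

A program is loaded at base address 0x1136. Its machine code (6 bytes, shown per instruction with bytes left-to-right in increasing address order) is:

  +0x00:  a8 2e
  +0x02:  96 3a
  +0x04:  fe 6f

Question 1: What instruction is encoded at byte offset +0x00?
or $10, $10

off 0x00: read a8 2e as little → 0x2ea8
  top 6b → 0xb → or [RR]
  [9:6] rd=10 = $10
  [5:2] rs=10 = $10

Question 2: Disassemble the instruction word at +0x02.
+0x02: 96 3a ⇒ word 0x3a96 (little)
  top 6b → 0xe → movi [RI]
  rd@[9:6]=0xa ⇒ $10
  imm@[5:0]=0x16 ⇒ #22

movi #22, $10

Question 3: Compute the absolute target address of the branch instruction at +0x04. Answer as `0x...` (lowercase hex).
0x113a

off 0x04: read fe 6f as little → 0x6ffe
  top 6b → 0x1b → jz [J]
  [9:0] imm=1022 (s10→-2) = #-2
  target = base 0x1136 + off 0x04 + 2 + imm -2 = 0x113a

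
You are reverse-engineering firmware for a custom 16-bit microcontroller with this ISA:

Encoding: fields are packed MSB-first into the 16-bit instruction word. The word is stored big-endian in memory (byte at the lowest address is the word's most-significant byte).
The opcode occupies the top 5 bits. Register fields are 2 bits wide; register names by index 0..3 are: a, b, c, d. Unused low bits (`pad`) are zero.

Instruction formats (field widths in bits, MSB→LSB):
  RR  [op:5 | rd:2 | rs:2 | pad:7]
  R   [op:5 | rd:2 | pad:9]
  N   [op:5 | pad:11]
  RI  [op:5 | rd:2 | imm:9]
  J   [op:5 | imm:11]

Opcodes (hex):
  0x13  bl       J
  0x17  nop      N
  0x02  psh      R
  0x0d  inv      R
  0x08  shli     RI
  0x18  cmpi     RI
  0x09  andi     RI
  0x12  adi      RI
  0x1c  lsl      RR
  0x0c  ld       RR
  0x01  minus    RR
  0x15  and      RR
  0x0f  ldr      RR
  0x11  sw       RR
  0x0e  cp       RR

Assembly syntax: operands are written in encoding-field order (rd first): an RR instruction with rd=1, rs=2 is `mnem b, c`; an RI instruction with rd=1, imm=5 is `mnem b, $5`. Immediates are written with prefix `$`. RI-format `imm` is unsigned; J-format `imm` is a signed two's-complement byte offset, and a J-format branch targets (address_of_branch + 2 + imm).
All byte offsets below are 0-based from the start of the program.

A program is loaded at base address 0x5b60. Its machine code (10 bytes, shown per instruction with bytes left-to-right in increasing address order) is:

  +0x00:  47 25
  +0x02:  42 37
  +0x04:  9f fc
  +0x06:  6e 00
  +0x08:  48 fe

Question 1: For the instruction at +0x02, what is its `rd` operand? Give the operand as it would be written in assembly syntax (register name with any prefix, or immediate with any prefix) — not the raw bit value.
b

+0x02: 42 37 ⇒ word 0x4237 (big)
  top 5b → 0x8 → shli [RI]
  rd: (w>>9)&0x3=0x1 → b
  imm: (w>>0)&0x1ff=0x37 → $55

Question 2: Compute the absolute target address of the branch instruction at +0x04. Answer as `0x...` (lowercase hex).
off 0x04: read 9f fc as big → 0x9ffc
  top 5b → 0x13 → bl [J]
  imm: (w>>0)&0x7ff=0x7fc (s11→-4) → $-4
  target = base 0x5b60 + off 0x04 + 2 + imm -4 = 0x5b62

0x5b62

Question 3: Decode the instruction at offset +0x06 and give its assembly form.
off 0x06: read 6e 00 as big → 0x6e00
  op=0x6e00>>11=0xd ⇒ inv (R)
  rd: (w>>9)&0x3=0x3 → d

inv d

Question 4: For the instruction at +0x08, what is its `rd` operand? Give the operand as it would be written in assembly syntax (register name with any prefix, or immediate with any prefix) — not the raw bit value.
a

+0x08: 48 fe ⇒ word 0x48fe (big)
  opcode bits[15:11]=0x9: andi/RI
  rd: (w>>9)&0x3=0x0 → a
  imm: (w>>0)&0x1ff=0xfe → $254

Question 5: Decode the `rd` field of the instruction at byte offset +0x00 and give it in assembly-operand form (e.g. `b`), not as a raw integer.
[00] 47 25 → 0x4725
  opcode bits[15:11]=0x8: shli/RI
  [10:9] rd=3 = d
  [8:0] imm=293 = $293

d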